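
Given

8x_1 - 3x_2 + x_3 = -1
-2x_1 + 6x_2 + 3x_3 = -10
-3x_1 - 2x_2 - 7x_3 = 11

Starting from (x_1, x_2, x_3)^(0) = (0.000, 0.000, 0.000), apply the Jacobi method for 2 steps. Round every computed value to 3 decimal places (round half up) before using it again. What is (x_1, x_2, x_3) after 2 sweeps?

(-0.554, -0.923, -1.042)

Iteration 1:
  x_1 = (-1 - (-3)·0.000 - (1)·0.000) / (8) = -0.125
  x_2 = (-10 - (-2)·0.000 - (3)·0.000) / (6) = -1.667
  x_3 = (11 - (-3)·0.000 - (-2)·0.000) / (-7) = -1.571
Iteration 2:
  x_1 = (-1 - (-3)·-1.667 - (1)·-1.571) / (8) = -0.554
  x_2 = (-10 - (-2)·-0.125 - (3)·-1.571) / (6) = -0.923
  x_3 = (11 - (-3)·-0.125 - (-2)·-1.667) / (-7) = -1.042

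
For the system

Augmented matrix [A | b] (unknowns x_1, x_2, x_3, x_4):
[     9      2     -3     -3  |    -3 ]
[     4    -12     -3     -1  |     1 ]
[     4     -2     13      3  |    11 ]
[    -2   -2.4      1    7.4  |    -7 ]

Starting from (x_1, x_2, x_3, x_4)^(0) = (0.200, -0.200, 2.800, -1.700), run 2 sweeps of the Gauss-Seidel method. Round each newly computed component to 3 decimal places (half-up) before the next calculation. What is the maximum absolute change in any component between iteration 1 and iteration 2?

Iteration 1:
  x_1 = (-3 - (2)·-0.200 - (-3)·2.800 - (-3)·-1.700) / (9) = 0.078
  x_2 = (1 - (4)·0.078 - (-3)·2.800 - (-1)·-1.700) / (-12) = -0.616
  x_3 = (11 - (4)·0.078 - (-2)·-0.616 - (3)·-1.700) / (13) = 1.120
  x_4 = (-7 - (-2)·0.078 - (-2.4)·-0.616 - (1)·1.120) / (7.4) = -1.276
Iteration 2:
  x_1 = (-3 - (2)·-0.616 - (-3)·1.120 - (-3)·-1.276) / (9) = -0.248
  x_2 = (1 - (4)·-0.248 - (-3)·1.120 - (-1)·-1.276) / (-12) = -0.340
  x_3 = (11 - (4)·-0.248 - (-2)·-0.340 - (3)·-1.276) / (13) = 1.165
  x_4 = (-7 - (-2)·-0.248 - (-2.4)·-0.340 - (1)·1.165) / (7.4) = -1.281
Change: (-0.326, 0.276, 0.045, -0.005) → max |·| = 0.326

0.326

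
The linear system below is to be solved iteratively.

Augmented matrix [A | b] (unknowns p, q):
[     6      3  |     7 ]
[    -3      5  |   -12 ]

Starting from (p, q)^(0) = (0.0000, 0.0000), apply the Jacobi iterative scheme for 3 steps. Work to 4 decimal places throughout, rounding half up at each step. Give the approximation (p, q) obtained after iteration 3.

Iteration 1:
  p = (7 - (3)·0.0000) / (6) = 1.1667
  q = (-12 - (-3)·0.0000) / (5) = -2.4000
Iteration 2:
  p = (7 - (3)·-2.4000) / (6) = 2.3667
  q = (-12 - (-3)·1.1667) / (5) = -1.7000
Iteration 3:
  p = (7 - (3)·-1.7000) / (6) = 2.0167
  q = (-12 - (-3)·2.3667) / (5) = -0.9800

(2.0167, -0.9800)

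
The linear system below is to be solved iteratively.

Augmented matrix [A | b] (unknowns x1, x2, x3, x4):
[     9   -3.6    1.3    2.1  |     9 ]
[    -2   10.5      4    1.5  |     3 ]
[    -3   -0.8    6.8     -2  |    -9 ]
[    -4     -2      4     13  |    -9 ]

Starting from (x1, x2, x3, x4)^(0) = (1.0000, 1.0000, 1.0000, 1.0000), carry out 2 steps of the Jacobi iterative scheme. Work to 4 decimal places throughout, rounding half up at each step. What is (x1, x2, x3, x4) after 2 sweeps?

Iteration 1:
  x1 = (9 - (-3.6)·1.0000 - (1.3)·1.0000 - (2.1)·1.0000) / (9) = 1.0222
  x2 = (3 - (-2)·1.0000 - (4)·1.0000 - (1.5)·1.0000) / (10.5) = -0.0476
  x3 = (-9 - (-3)·1.0000 - (-0.8)·1.0000 - (-2)·1.0000) / (6.8) = -0.4706
  x4 = (-9 - (-4)·1.0000 - (-2)·1.0000 - (4)·1.0000) / (13) = -0.5385
Iteration 2:
  x1 = (9 - (-3.6)·-0.0476 - (1.3)·-0.4706 - (2.1)·-0.5385) / (9) = 1.1746
  x2 = (3 - (-2)·1.0222 - (4)·-0.4706 - (1.5)·-0.5385) / (10.5) = 0.7366
  x3 = (-9 - (-3)·1.0222 - (-0.8)·-0.0476 - (-2)·-0.5385) / (6.8) = -1.0365
  x4 = (-9 - (-4)·1.0222 - (-2)·-0.0476 - (4)·-0.4706) / (13) = -0.2403

(1.1746, 0.7366, -1.0365, -0.2403)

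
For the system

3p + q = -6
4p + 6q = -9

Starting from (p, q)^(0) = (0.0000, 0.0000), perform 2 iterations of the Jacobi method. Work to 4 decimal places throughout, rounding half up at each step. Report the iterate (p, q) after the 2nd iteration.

(-1.5000, -0.1667)

Iteration 1:
  p = (-6 - (1)·0.0000) / (3) = -2.0000
  q = (-9 - (4)·0.0000) / (6) = -1.5000
Iteration 2:
  p = (-6 - (1)·-1.5000) / (3) = -1.5000
  q = (-9 - (4)·-2.0000) / (6) = -0.1667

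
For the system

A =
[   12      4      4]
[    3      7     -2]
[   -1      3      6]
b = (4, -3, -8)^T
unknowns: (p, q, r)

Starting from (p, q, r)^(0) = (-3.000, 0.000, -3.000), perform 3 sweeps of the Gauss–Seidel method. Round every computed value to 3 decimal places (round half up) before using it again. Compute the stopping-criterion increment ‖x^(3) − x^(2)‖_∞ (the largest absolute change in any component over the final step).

Iteration 1:
  p = (4 - (4)·0.000 - (4)·-3.000) / (12) = 1.333
  q = (-3 - (3)·1.333 - (-2)·-3.000) / (7) = -1.857
  r = (-8 - (-1)·1.333 - (3)·-1.857) / (6) = -0.183
Iteration 2:
  p = (4 - (4)·-1.857 - (4)·-0.183) / (12) = 1.013
  q = (-3 - (3)·1.013 - (-2)·-0.183) / (7) = -0.915
  r = (-8 - (-1)·1.013 - (3)·-0.915) / (6) = -0.707
Iteration 3:
  p = (4 - (4)·-0.915 - (4)·-0.707) / (12) = 0.874
  q = (-3 - (3)·0.874 - (-2)·-0.707) / (7) = -1.005
  r = (-8 - (-1)·0.874 - (3)·-1.005) / (6) = -0.685
Change: (-0.139, -0.090, 0.022) → max |·| = 0.139

0.139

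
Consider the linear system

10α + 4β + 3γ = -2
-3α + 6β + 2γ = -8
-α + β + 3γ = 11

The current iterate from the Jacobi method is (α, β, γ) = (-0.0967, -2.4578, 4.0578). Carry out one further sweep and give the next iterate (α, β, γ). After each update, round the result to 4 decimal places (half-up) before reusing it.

One sweep:
  α = (-2 - (4)·-2.4578 - (3)·4.0578) / (10) = -0.4342
  β = (-8 - (-3)·-0.0967 - (2)·4.0578) / (6) = -2.7343
  γ = (11 - (-1)·-0.0967 - (1)·-2.4578) / (3) = 4.4537

(-0.4342, -2.7343, 4.4537)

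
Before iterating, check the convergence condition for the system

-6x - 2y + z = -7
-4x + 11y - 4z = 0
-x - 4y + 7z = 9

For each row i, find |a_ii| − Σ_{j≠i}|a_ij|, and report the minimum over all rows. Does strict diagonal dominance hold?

row 1: |-6| − (2+1) = 3
row 2: |11| − (4+4) = 3
row 3: |7| − (1+4) = 2
minimum over rows = 2 → strictly diagonally dominant (convergence guaranteed)

2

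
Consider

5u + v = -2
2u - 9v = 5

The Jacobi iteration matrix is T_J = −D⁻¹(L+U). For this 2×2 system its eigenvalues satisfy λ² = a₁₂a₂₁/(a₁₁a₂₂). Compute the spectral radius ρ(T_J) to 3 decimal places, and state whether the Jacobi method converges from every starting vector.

0.211

a₁₂a₂₁/(a₁₁a₂₂) = (1)·(2) / ((5)·(-9)) = -0.044444
ρ = √|-0.044444| = √0.044444 = 0.211
ρ < 1, so Jacobi converges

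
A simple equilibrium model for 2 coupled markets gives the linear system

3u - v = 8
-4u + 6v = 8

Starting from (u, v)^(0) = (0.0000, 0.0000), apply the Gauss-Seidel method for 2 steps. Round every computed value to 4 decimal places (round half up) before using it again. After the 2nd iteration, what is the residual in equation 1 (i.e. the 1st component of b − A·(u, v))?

Iteration 1:
  u = (8 - (-1)·0.0000) / (3) = 2.6667
  v = (8 - (-4)·2.6667) / (6) = 3.1111
Iteration 2:
  u = (8 - (-1)·3.1111) / (3) = 3.7037
  v = (8 - (-4)·3.7037) / (6) = 3.8025
Residual b − A·x = (0.6914, -0.0002)

0.6914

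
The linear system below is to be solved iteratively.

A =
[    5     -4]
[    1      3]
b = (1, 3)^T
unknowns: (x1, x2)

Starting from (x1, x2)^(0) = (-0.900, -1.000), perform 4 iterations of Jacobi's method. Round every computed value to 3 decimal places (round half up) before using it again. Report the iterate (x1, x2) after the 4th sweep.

Iteration 1:
  x1 = (1 - (-4)·-1.000) / (5) = -0.600
  x2 = (3 - (1)·-0.900) / (3) = 1.300
Iteration 2:
  x1 = (1 - (-4)·1.300) / (5) = 1.240
  x2 = (3 - (1)·-0.600) / (3) = 1.200
Iteration 3:
  x1 = (1 - (-4)·1.200) / (5) = 1.160
  x2 = (3 - (1)·1.240) / (3) = 0.587
Iteration 4:
  x1 = (1 - (-4)·0.587) / (5) = 0.670
  x2 = (3 - (1)·1.160) / (3) = 0.613

(0.670, 0.613)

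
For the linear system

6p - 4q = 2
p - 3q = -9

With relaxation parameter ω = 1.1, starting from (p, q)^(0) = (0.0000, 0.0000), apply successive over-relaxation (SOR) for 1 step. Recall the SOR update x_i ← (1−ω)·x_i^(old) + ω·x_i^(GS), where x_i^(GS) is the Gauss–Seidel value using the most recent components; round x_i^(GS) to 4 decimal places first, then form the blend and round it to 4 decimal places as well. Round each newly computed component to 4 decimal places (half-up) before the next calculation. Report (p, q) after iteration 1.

Iteration 1:
  p: GS value = (2 - (-4)·0.0000) / (6) = 0.3333;  p ← (1−ω)·0.0000 + ω·0.3333 = 0.3666
  q: GS value = (-9 - (1)·0.3666) / (-3) = 3.1222;  q ← (1−ω)·0.0000 + ω·3.1222 = 3.4344

(0.3666, 3.4344)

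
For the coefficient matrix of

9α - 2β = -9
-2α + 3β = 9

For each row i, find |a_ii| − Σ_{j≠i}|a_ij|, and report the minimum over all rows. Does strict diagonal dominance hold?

1

row 1: |9| − (2) = 7
row 2: |3| − (2) = 1
minimum over rows = 1 → strictly diagonally dominant (convergence guaranteed)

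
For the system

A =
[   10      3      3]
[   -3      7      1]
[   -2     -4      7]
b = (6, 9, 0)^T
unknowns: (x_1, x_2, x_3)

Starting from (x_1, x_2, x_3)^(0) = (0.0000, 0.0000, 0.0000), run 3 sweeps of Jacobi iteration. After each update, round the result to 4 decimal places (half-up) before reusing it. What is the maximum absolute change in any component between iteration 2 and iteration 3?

Iteration 1:
  x_1 = (6 - (3)·0.0000 - (3)·0.0000) / (10) = 0.6000
  x_2 = (9 - (-3)·0.0000 - (1)·0.0000) / (7) = 1.2857
  x_3 = (0 - (-2)·0.0000 - (-4)·0.0000) / (7) = 0.0000
Iteration 2:
  x_1 = (6 - (3)·1.2857 - (3)·0.0000) / (10) = 0.2143
  x_2 = (9 - (-3)·0.6000 - (1)·0.0000) / (7) = 1.5429
  x_3 = (0 - (-2)·0.6000 - (-4)·1.2857) / (7) = 0.9061
Iteration 3:
  x_1 = (6 - (3)·1.5429 - (3)·0.9061) / (10) = -0.1347
  x_2 = (9 - (-3)·0.2143 - (1)·0.9061) / (7) = 1.2481
  x_3 = (0 - (-2)·0.2143 - (-4)·1.5429) / (7) = 0.9429
Change: (-0.3490, -0.2948, 0.0368) → max |·| = 0.3490

0.3490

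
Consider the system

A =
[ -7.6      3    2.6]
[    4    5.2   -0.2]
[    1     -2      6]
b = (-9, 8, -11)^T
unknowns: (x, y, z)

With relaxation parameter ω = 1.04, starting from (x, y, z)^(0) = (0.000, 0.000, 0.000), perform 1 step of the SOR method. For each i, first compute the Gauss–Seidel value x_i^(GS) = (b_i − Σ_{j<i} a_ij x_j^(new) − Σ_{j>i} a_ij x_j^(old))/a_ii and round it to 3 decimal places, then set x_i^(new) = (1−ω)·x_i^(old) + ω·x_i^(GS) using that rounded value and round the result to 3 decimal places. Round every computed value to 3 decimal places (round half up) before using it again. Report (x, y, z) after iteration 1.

Iteration 1:
  x: GS value = (-9 - (3)·0.000 - (2.6)·0.000) / (-7.6) = 1.184;  x ← (1−ω)·0.000 + ω·1.184 = 1.231
  y: GS value = (8 - (4)·1.231 - (-0.2)·0.000) / (5.2) = 0.592;  y ← (1−ω)·0.000 + ω·0.592 = 0.616
  z: GS value = (-11 - (1)·1.231 - (-2)·0.616) / (6) = -1.833;  z ← (1−ω)·0.000 + ω·-1.833 = -1.906

(1.231, 0.616, -1.906)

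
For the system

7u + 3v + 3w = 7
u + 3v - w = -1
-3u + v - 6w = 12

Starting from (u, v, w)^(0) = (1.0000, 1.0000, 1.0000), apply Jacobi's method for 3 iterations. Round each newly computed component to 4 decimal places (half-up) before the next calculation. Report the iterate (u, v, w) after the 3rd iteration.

Iteration 1:
  u = (7 - (3)·1.0000 - (3)·1.0000) / (7) = 0.1429
  v = (-1 - (1)·1.0000 - (-1)·1.0000) / (3) = -0.3333
  w = (12 - (-3)·1.0000 - (1)·1.0000) / (-6) = -2.3333
Iteration 2:
  u = (7 - (3)·-0.3333 - (3)·-2.3333) / (7) = 2.1428
  v = (-1 - (1)·0.1429 - (-1)·-2.3333) / (3) = -1.1587
  w = (12 - (-3)·0.1429 - (1)·-0.3333) / (-6) = -2.1270
Iteration 3:
  u = (7 - (3)·-1.1587 - (3)·-2.1270) / (7) = 2.4082
  v = (-1 - (1)·2.1428 - (-1)·-2.1270) / (3) = -1.7566
  w = (12 - (-3)·2.1428 - (1)·-1.1587) / (-6) = -3.2645

(2.4082, -1.7566, -3.2645)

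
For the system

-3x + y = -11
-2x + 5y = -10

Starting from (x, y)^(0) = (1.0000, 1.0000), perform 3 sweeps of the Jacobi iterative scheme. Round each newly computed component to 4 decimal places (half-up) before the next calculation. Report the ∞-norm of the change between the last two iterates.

0.4000

Iteration 1:
  x = (-11 - (1)·1.0000) / (-3) = 4.0000
  y = (-10 - (-2)·1.0000) / (5) = -1.6000
Iteration 2:
  x = (-11 - (1)·-1.6000) / (-3) = 3.1333
  y = (-10 - (-2)·4.0000) / (5) = -0.4000
Iteration 3:
  x = (-11 - (1)·-0.4000) / (-3) = 3.5333
  y = (-10 - (-2)·3.1333) / (5) = -0.7467
Change: (0.4000, -0.3467) → max |·| = 0.4000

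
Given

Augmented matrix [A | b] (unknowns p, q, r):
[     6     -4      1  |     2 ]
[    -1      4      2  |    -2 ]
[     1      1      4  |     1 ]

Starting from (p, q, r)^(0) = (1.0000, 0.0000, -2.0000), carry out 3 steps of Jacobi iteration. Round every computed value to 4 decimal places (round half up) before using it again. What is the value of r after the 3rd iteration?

Iteration 1:
  p = (2 - (-4)·0.0000 - (1)·-2.0000) / (6) = 0.6667
  q = (-2 - (-1)·1.0000 - (2)·-2.0000) / (4) = 0.7500
  r = (1 - (1)·1.0000 - (1)·0.0000) / (4) = 0.0000
Iteration 2:
  p = (2 - (-4)·0.7500 - (1)·0.0000) / (6) = 0.8333
  q = (-2 - (-1)·0.6667 - (2)·0.0000) / (4) = -0.3333
  r = (1 - (1)·0.6667 - (1)·0.7500) / (4) = -0.1042
Iteration 3:
  p = (2 - (-4)·-0.3333 - (1)·-0.1042) / (6) = 0.1285
  q = (-2 - (-1)·0.8333 - (2)·-0.1042) / (4) = -0.2396
  r = (1 - (1)·0.8333 - (1)·-0.3333) / (4) = 0.1250

0.1250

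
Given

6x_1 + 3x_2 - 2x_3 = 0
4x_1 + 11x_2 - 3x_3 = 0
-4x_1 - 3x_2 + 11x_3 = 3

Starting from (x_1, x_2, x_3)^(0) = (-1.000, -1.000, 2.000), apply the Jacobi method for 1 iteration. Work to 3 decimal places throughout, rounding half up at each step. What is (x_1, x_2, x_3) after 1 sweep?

Iteration 1:
  x_1 = (0 - (3)·-1.000 - (-2)·2.000) / (6) = 1.167
  x_2 = (0 - (4)·-1.000 - (-3)·2.000) / (11) = 0.909
  x_3 = (3 - (-4)·-1.000 - (-3)·-1.000) / (11) = -0.364

(1.167, 0.909, -0.364)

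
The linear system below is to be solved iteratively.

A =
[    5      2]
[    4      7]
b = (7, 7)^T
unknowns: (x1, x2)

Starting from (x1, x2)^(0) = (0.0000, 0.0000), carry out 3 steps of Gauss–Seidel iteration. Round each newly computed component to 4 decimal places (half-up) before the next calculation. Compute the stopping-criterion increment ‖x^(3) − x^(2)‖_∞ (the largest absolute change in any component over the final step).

Iteration 1:
  x1 = (7 - (2)·0.0000) / (5) = 1.4000
  x2 = (7 - (4)·1.4000) / (7) = 0.2000
Iteration 2:
  x1 = (7 - (2)·0.2000) / (5) = 1.3200
  x2 = (7 - (4)·1.3200) / (7) = 0.2457
Iteration 3:
  x1 = (7 - (2)·0.2457) / (5) = 1.3017
  x2 = (7 - (4)·1.3017) / (7) = 0.2562
Change: (-0.0183, 0.0105) → max |·| = 0.0183

0.0183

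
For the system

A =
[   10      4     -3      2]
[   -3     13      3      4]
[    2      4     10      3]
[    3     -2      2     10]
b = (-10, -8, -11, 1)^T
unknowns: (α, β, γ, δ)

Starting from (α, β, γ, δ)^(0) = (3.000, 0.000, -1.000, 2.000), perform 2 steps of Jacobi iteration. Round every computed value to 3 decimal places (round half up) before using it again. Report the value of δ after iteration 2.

Iteration 1:
  α = (-10 - (4)·0.000 - (-3)·-1.000 - (2)·2.000) / (10) = -1.700
  β = (-8 - (-3)·3.000 - (3)·-1.000 - (4)·2.000) / (13) = -0.308
  γ = (-11 - (2)·3.000 - (4)·0.000 - (3)·2.000) / (10) = -2.300
  δ = (1 - (3)·3.000 - (-2)·0.000 - (2)·-1.000) / (10) = -0.600
Iteration 2:
  α = (-10 - (4)·-0.308 - (-3)·-2.300 - (2)·-0.600) / (10) = -1.447
  β = (-8 - (-3)·-1.700 - (3)·-2.300 - (4)·-0.600) / (13) = -0.292
  γ = (-11 - (2)·-1.700 - (4)·-0.308 - (3)·-0.600) / (10) = -0.457
  δ = (1 - (3)·-1.700 - (-2)·-0.308 - (2)·-2.300) / (10) = 1.008

1.008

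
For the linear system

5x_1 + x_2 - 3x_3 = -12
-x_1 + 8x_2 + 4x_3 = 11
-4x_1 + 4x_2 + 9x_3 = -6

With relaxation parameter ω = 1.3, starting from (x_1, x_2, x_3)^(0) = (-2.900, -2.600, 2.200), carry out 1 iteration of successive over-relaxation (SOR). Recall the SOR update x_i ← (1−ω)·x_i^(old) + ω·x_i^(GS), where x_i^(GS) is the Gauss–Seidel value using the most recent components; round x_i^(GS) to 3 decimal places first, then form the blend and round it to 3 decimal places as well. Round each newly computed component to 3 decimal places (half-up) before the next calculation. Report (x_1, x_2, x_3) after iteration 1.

(0.142, 1.161, -2.116)

Iteration 1:
  x_1: GS value = (-12 - (1)·-2.600 - (-3)·2.200) / (5) = -0.560;  x_1 ← (1−ω)·-2.900 + ω·-0.560 = 0.142
  x_2: GS value = (11 - (-1)·0.142 - (4)·2.200) / (8) = 0.293;  x_2 ← (1−ω)·-2.600 + ω·0.293 = 1.161
  x_3: GS value = (-6 - (-4)·0.142 - (4)·1.161) / (9) = -1.120;  x_3 ← (1−ω)·2.200 + ω·-1.120 = -2.116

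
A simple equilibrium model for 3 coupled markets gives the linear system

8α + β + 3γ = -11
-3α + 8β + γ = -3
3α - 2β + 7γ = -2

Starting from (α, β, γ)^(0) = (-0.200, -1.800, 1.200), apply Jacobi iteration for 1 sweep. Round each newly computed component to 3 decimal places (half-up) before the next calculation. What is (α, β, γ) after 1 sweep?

(-1.600, -0.600, -0.714)

Iteration 1:
  α = (-11 - (1)·-1.800 - (3)·1.200) / (8) = -1.600
  β = (-3 - (-3)·-0.200 - (1)·1.200) / (8) = -0.600
  γ = (-2 - (3)·-0.200 - (-2)·-1.800) / (7) = -0.714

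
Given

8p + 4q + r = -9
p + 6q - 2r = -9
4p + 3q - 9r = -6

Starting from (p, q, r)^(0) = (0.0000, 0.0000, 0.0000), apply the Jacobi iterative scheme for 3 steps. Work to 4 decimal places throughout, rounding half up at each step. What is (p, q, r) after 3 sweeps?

Iteration 1:
  p = (-9 - (4)·0.0000 - (1)·0.0000) / (8) = -1.1250
  q = (-9 - (1)·0.0000 - (-2)·0.0000) / (6) = -1.5000
  r = (-6 - (4)·0.0000 - (3)·0.0000) / (-9) = 0.6667
Iteration 2:
  p = (-9 - (4)·-1.5000 - (1)·0.6667) / (8) = -0.4583
  q = (-9 - (1)·-1.1250 - (-2)·0.6667) / (6) = -1.0903
  r = (-6 - (4)·-1.1250 - (3)·-1.5000) / (-9) = -0.3333
Iteration 3:
  p = (-9 - (4)·-1.0903 - (1)·-0.3333) / (8) = -0.5382
  q = (-9 - (1)·-0.4583 - (-2)·-0.3333) / (6) = -1.5347
  r = (-6 - (4)·-0.4583 - (3)·-1.0903) / (-9) = 0.0995

(-0.5382, -1.5347, 0.0995)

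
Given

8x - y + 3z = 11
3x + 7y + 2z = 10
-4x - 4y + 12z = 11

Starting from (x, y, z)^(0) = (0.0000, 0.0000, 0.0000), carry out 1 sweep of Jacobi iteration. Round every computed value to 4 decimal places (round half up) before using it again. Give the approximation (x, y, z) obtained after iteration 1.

(1.3750, 1.4286, 0.9167)

Iteration 1:
  x = (11 - (-1)·0.0000 - (3)·0.0000) / (8) = 1.3750
  y = (10 - (3)·0.0000 - (2)·0.0000) / (7) = 1.4286
  z = (11 - (-4)·0.0000 - (-4)·0.0000) / (12) = 0.9167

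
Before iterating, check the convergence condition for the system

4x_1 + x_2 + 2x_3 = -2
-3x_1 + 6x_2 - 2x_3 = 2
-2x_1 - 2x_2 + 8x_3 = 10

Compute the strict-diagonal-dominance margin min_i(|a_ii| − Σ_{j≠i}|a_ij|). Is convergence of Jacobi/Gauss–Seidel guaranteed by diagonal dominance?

1

row 1: |4| − (1+2) = 1
row 2: |6| − (3+2) = 1
row 3: |8| − (2+2) = 4
minimum over rows = 1 → strictly diagonally dominant (convergence guaranteed)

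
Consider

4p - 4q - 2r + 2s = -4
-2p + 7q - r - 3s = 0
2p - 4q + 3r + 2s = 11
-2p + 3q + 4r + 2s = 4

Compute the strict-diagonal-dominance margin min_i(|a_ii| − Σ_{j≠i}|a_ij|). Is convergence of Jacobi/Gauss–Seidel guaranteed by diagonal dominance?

row 1: |4| − (4+2+2) = -4
row 2: |7| − (2+1+3) = 1
row 3: |3| − (2+4+2) = -5
row 4: |2| − (2+3+4) = -7
minimum over rows = -7 → not strictly diagonally dominant

-7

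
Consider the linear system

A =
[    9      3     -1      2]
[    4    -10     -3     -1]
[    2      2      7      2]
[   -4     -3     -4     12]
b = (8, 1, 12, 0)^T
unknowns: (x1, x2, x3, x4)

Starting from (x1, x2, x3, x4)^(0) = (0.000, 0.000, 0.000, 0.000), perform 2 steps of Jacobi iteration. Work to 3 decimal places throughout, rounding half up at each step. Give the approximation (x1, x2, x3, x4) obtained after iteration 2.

(1.113, -0.259, 1.489, 0.843)

Iteration 1:
  x1 = (8 - (3)·0.000 - (-1)·0.000 - (2)·0.000) / (9) = 0.889
  x2 = (1 - (4)·0.000 - (-3)·0.000 - (-1)·0.000) / (-10) = -0.100
  x3 = (12 - (2)·0.000 - (2)·0.000 - (2)·0.000) / (7) = 1.714
  x4 = (0 - (-4)·0.000 - (-3)·0.000 - (-4)·0.000) / (12) = 0.000
Iteration 2:
  x1 = (8 - (3)·-0.100 - (-1)·1.714 - (2)·0.000) / (9) = 1.113
  x2 = (1 - (4)·0.889 - (-3)·1.714 - (-1)·0.000) / (-10) = -0.259
  x3 = (12 - (2)·0.889 - (2)·-0.100 - (2)·0.000) / (7) = 1.489
  x4 = (0 - (-4)·0.889 - (-3)·-0.100 - (-4)·1.714) / (12) = 0.843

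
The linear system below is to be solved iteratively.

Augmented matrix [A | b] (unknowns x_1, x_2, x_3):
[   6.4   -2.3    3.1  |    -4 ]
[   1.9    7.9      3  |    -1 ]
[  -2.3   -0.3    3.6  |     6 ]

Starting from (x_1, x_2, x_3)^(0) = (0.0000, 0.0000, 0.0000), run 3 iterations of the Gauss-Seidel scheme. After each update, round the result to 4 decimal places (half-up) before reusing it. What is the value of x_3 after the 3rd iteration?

0.9168

Iteration 1:
  x_1 = (-4 - (-2.3)·0.0000 - (3.1)·0.0000) / (6.4) = -0.6250
  x_2 = (-1 - (1.9)·-0.6250 - (3)·0.0000) / (7.9) = 0.0237
  x_3 = (6 - (-2.3)·-0.6250 - (-0.3)·0.0237) / (3.6) = 1.2693
Iteration 2:
  x_1 = (-4 - (-2.3)·0.0237 - (3.1)·1.2693) / (6.4) = -1.2313
  x_2 = (-1 - (1.9)·-1.2313 - (3)·1.2693) / (7.9) = -0.3125
  x_3 = (6 - (-2.3)·-1.2313 - (-0.3)·-0.3125) / (3.6) = 0.8540
Iteration 3:
  x_1 = (-4 - (-2.3)·-0.3125 - (3.1)·0.8540) / (6.4) = -1.1510
  x_2 = (-1 - (1.9)·-1.1510 - (3)·0.8540) / (7.9) = -0.1741
  x_3 = (6 - (-2.3)·-1.1510 - (-0.3)·-0.1741) / (3.6) = 0.9168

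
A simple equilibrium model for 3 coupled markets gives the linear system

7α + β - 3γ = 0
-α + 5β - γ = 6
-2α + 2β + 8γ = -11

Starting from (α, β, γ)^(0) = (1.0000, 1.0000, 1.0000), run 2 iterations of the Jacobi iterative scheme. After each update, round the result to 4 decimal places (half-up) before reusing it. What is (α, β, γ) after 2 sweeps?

(-0.8179, 0.9821, -1.7036)

Iteration 1:
  α = (0 - (1)·1.0000 - (-3)·1.0000) / (7) = 0.2857
  β = (6 - (-1)·1.0000 - (-1)·1.0000) / (5) = 1.6000
  γ = (-11 - (-2)·1.0000 - (2)·1.0000) / (8) = -1.3750
Iteration 2:
  α = (0 - (1)·1.6000 - (-3)·-1.3750) / (7) = -0.8179
  β = (6 - (-1)·0.2857 - (-1)·-1.3750) / (5) = 0.9821
  γ = (-11 - (-2)·0.2857 - (2)·1.6000) / (8) = -1.7036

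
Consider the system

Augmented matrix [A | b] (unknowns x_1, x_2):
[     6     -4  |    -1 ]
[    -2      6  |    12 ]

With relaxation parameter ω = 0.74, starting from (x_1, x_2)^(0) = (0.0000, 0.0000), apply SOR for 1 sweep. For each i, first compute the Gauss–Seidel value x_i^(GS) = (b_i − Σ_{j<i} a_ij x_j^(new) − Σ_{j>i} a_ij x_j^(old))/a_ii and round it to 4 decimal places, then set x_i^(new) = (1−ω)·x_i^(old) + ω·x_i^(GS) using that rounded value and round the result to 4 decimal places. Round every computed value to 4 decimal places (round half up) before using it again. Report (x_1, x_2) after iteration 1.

Iteration 1:
  x_1: GS value = (-1 - (-4)·0.0000) / (6) = -0.1667;  x_1 ← (1−ω)·0.0000 + ω·-0.1667 = -0.1234
  x_2: GS value = (12 - (-2)·-0.1234) / (6) = 1.9589;  x_2 ← (1−ω)·0.0000 + ω·1.9589 = 1.4496

(-0.1234, 1.4496)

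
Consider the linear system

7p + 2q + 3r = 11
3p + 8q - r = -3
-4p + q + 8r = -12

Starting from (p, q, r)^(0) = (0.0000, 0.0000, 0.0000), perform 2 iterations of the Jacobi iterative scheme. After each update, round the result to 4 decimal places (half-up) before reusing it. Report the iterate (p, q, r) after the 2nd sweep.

(2.3214, -1.1518, -0.6674)

Iteration 1:
  p = (11 - (2)·0.0000 - (3)·0.0000) / (7) = 1.5714
  q = (-3 - (3)·0.0000 - (-1)·0.0000) / (8) = -0.3750
  r = (-12 - (-4)·0.0000 - (1)·0.0000) / (8) = -1.5000
Iteration 2:
  p = (11 - (2)·-0.3750 - (3)·-1.5000) / (7) = 2.3214
  q = (-3 - (3)·1.5714 - (-1)·-1.5000) / (8) = -1.1518
  r = (-12 - (-4)·1.5714 - (1)·-0.3750) / (8) = -0.6674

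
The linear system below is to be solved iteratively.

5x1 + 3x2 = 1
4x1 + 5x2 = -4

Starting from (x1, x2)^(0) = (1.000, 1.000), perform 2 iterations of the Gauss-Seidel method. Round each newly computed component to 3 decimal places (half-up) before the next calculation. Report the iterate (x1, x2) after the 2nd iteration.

Iteration 1:
  x1 = (1 - (3)·1.000) / (5) = -0.400
  x2 = (-4 - (4)·-0.400) / (5) = -0.480
Iteration 2:
  x1 = (1 - (3)·-0.480) / (5) = 0.488
  x2 = (-4 - (4)·0.488) / (5) = -1.190

(0.488, -1.190)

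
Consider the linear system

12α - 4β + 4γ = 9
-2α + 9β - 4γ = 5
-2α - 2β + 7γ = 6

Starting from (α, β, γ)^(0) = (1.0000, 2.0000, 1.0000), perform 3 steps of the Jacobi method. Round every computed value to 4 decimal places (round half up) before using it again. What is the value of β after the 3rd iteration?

Iteration 1:
  α = (9 - (-4)·2.0000 - (4)·1.0000) / (12) = 1.0833
  β = (5 - (-2)·1.0000 - (-4)·1.0000) / (9) = 1.2222
  γ = (6 - (-2)·1.0000 - (-2)·2.0000) / (7) = 1.7143
Iteration 2:
  α = (9 - (-4)·1.2222 - (4)·1.7143) / (12) = 0.5860
  β = (5 - (-2)·1.0833 - (-4)·1.7143) / (9) = 1.5582
  γ = (6 - (-2)·1.0833 - (-2)·1.2222) / (7) = 1.5159
Iteration 3:
  α = (9 - (-4)·1.5582 - (4)·1.5159) / (12) = 0.7641
  β = (5 - (-2)·0.5860 - (-4)·1.5159) / (9) = 1.3595
  γ = (6 - (-2)·0.5860 - (-2)·1.5582) / (7) = 1.4698

1.3595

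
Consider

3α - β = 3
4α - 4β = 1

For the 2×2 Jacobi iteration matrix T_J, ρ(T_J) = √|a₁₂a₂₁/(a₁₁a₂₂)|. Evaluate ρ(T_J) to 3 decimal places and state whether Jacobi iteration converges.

0.577

a₁₂a₂₁/(a₁₁a₂₂) = (-1)·(4) / ((3)·(-4)) = 0.333333
ρ = √|0.333333| = √0.333333 = 0.577
ρ < 1, so Jacobi converges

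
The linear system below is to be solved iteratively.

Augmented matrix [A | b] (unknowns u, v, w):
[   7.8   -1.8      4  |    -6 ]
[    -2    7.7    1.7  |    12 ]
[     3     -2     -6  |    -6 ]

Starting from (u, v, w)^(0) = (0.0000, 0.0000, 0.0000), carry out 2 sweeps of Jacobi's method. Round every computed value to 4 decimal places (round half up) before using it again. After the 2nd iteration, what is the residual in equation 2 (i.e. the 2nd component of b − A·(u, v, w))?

1.2303

Iteration 1:
  u = (-6 - (-1.8)·0.0000 - (4)·0.0000) / (7.8) = -0.7692
  v = (12 - (-2)·0.0000 - (1.7)·0.0000) / (7.7) = 1.5584
  w = (-6 - (3)·0.0000 - (-2)·0.0000) / (-6) = 1.0000
Iteration 2:
  u = (-6 - (-1.8)·1.5584 - (4)·1.0000) / (7.8) = -0.9224
  v = (12 - (-2)·-0.7692 - (1.7)·1.0000) / (7.7) = 1.1379
  w = (-6 - (3)·-0.7692 - (-2)·1.5584) / (-6) = 0.0959
Residual b − A·x = (2.8593, 1.2303, -0.3816)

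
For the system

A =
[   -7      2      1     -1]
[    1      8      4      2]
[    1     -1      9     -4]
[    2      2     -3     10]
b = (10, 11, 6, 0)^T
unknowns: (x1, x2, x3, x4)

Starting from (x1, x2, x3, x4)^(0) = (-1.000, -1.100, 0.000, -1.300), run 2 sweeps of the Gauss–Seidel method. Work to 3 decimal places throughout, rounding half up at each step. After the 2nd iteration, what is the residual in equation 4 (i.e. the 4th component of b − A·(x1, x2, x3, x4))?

-0.004

Iteration 1:
  x1 = (10 - (2)·-1.100 - (1)·0.000 - (-1)·-1.300) / (-7) = -1.557
  x2 = (11 - (1)·-1.557 - (4)·0.000 - (2)·-1.300) / (8) = 1.895
  x3 = (6 - (1)·-1.557 - (-1)·1.895 - (-4)·-1.300) / (9) = 0.472
  x4 = (0 - (2)·-1.557 - (2)·1.895 - (-3)·0.472) / (10) = 0.074
Iteration 2:
  x1 = (10 - (2)·1.895 - (1)·0.472 - (-1)·0.074) / (-7) = -0.830
  x2 = (11 - (1)·-0.830 - (4)·0.472 - (2)·0.074) / (8) = 1.224
  x3 = (6 - (1)·-0.830 - (-1)·1.224 - (-4)·0.074) / (9) = 0.928
  x4 = (0 - (2)·-0.830 - (2)·1.224 - (-3)·0.928) / (10) = 0.200
Residual b − A·x = (1.014, -2.074, 0.502, -0.004)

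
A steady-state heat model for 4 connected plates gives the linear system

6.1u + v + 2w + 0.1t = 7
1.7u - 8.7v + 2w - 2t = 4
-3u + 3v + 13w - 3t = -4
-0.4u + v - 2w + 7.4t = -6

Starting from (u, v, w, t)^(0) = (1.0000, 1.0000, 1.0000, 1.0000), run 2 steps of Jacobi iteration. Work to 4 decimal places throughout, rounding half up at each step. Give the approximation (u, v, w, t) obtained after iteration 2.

Iteration 1:
  u = (7 - (1)·1.0000 - (2)·1.0000 - (0.1)·1.0000) / (6.1) = 0.6393
  v = (4 - (1.7)·1.0000 - (2)·1.0000 - (-2)·1.0000) / (-8.7) = -0.2644
  w = (-4 - (-3)·1.0000 - (3)·1.0000 - (-3)·1.0000) / (13) = -0.0769
  t = (-6 - (-0.4)·1.0000 - (1)·1.0000 - (-2)·1.0000) / (7.4) = -0.6216
Iteration 2:
  u = (7 - (1)·-0.2644 - (2)·-0.0769 - (0.1)·-0.6216) / (6.1) = 1.2263
  v = (4 - (1.7)·0.6393 - (2)·-0.0769 - (-2)·-0.6216) / (-8.7) = -0.2096
  w = (-4 - (-3)·0.6393 - (3)·-0.2644 - (-3)·-0.6216) / (13) = -0.2426
  t = (-6 - (-0.4)·0.6393 - (1)·-0.2644 - (-2)·-0.0769) / (7.4) = -0.7613

(1.2263, -0.2096, -0.2426, -0.7613)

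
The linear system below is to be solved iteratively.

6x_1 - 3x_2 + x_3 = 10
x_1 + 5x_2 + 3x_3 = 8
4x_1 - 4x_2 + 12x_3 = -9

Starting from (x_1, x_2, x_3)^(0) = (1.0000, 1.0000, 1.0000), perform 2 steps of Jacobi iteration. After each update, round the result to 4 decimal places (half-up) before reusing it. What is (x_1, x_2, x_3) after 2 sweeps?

Iteration 1:
  x_1 = (10 - (-3)·1.0000 - (1)·1.0000) / (6) = 2.0000
  x_2 = (8 - (1)·1.0000 - (3)·1.0000) / (5) = 0.8000
  x_3 = (-9 - (4)·1.0000 - (-4)·1.0000) / (12) = -0.7500
Iteration 2:
  x_1 = (10 - (-3)·0.8000 - (1)·-0.7500) / (6) = 2.1917
  x_2 = (8 - (1)·2.0000 - (3)·-0.7500) / (5) = 1.6500
  x_3 = (-9 - (4)·2.0000 - (-4)·0.8000) / (12) = -1.1500

(2.1917, 1.6500, -1.1500)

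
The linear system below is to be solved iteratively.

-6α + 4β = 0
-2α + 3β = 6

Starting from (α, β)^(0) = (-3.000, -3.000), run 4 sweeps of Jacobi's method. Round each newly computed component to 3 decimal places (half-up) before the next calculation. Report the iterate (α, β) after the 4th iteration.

(1.333, 2.297)

Iteration 1:
  α = (0 - (4)·-3.000) / (-6) = -2.000
  β = (6 - (-2)·-3.000) / (3) = 0.000
Iteration 2:
  α = (0 - (4)·0.000) / (-6) = 0.000
  β = (6 - (-2)·-2.000) / (3) = 0.667
Iteration 3:
  α = (0 - (4)·0.667) / (-6) = 0.445
  β = (6 - (-2)·0.000) / (3) = 2.000
Iteration 4:
  α = (0 - (4)·2.000) / (-6) = 1.333
  β = (6 - (-2)·0.445) / (3) = 2.297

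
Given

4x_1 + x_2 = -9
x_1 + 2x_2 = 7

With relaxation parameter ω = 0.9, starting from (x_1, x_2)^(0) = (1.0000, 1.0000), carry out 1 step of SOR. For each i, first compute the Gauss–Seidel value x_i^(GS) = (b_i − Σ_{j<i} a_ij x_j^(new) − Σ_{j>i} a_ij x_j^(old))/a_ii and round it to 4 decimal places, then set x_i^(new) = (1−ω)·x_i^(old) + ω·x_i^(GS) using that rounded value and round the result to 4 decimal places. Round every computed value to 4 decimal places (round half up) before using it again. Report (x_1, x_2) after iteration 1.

Iteration 1:
  x_1: GS value = (-9 - (1)·1.0000) / (4) = -2.5000;  x_1 ← (1−ω)·1.0000 + ω·-2.5000 = -2.1500
  x_2: GS value = (7 - (1)·-2.1500) / (2) = 4.5750;  x_2 ← (1−ω)·1.0000 + ω·4.5750 = 4.2175

(-2.1500, 4.2175)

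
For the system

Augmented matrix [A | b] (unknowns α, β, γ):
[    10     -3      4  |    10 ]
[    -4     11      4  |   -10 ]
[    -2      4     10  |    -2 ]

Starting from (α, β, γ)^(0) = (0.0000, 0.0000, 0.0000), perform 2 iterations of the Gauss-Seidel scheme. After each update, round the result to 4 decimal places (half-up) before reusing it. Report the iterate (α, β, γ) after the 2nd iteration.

(0.7491, -0.7160, 0.2362)

Iteration 1:
  α = (10 - (-3)·0.0000 - (4)·0.0000) / (10) = 1.0000
  β = (-10 - (-4)·1.0000 - (4)·0.0000) / (11) = -0.5455
  γ = (-2 - (-2)·1.0000 - (4)·-0.5455) / (10) = 0.2182
Iteration 2:
  α = (10 - (-3)·-0.5455 - (4)·0.2182) / (10) = 0.7491
  β = (-10 - (-4)·0.7491 - (4)·0.2182) / (11) = -0.7160
  γ = (-2 - (-2)·0.7491 - (4)·-0.7160) / (10) = 0.2362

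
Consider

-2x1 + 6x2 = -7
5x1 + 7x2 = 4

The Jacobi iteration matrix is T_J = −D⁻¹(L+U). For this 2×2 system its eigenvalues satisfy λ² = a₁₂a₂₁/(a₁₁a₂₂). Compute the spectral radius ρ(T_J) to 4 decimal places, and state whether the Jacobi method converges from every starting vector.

1.4639

a₁₂a₂₁/(a₁₁a₂₂) = (6)·(5) / ((-2)·(7)) = -2.142857
ρ = √|-2.142857| = √2.142857 = 1.4639
ρ > 1, so Jacobi diverges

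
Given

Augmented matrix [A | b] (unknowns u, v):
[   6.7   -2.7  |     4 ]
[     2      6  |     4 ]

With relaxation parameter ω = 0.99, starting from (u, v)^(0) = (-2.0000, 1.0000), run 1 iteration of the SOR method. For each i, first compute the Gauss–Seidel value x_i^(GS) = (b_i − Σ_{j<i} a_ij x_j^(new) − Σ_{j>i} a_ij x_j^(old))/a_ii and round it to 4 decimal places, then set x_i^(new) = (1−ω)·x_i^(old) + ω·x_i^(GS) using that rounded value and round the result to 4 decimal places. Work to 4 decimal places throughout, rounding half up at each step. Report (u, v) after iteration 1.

(0.9700, 0.3499)

Iteration 1:
  u: GS value = (4 - (-2.7)·1.0000) / (6.7) = 1.0000;  u ← (1−ω)·-2.0000 + ω·1.0000 = 0.9700
  v: GS value = (4 - (2)·0.9700) / (6) = 0.3433;  v ← (1−ω)·1.0000 + ω·0.3433 = 0.3499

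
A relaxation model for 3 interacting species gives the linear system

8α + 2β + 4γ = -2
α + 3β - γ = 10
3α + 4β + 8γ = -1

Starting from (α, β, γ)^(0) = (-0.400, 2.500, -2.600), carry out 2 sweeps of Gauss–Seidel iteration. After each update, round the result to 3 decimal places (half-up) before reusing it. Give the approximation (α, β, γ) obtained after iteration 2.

Iteration 1:
  α = (-2 - (2)·2.500 - (4)·-2.600) / (8) = 0.425
  β = (10 - (1)·0.425 - (-1)·-2.600) / (3) = 2.325
  γ = (-1 - (3)·0.425 - (4)·2.325) / (8) = -1.447
Iteration 2:
  α = (-2 - (2)·2.325 - (4)·-1.447) / (8) = -0.108
  β = (10 - (1)·-0.108 - (-1)·-1.447) / (3) = 2.887
  γ = (-1 - (3)·-0.108 - (4)·2.887) / (8) = -1.528

(-0.108, 2.887, -1.528)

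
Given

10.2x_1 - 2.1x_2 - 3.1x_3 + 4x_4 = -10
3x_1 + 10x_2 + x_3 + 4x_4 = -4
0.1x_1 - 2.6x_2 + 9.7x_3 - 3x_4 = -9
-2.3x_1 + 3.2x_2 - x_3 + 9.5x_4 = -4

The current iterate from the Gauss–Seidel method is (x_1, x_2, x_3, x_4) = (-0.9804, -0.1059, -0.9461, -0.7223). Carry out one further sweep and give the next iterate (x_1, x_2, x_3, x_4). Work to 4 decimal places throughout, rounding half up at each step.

(-1.0065, 0.2855, -1.0643, -0.8729)

One sweep:
  x_1 = (-10 - (-2.1)·-0.1059 - (-3.1)·-0.9461 - (4)·-0.7223) / (10.2) = -1.0065
  x_2 = (-4 - (3)·-1.0065 - (1)·-0.9461 - (4)·-0.7223) / (10) = 0.2855
  x_3 = (-9 - (0.1)·-1.0065 - (-2.6)·0.2855 - (-3)·-0.7223) / (9.7) = -1.0643
  x_4 = (-4 - (-2.3)·-1.0065 - (3.2)·0.2855 - (-1)·-1.0643) / (9.5) = -0.8729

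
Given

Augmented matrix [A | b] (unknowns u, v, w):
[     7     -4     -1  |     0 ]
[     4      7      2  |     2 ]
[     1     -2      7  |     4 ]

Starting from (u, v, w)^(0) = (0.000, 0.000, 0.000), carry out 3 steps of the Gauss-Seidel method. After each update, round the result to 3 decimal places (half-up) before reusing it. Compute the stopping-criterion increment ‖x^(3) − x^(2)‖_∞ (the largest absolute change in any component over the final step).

0.210

Iteration 1:
  u = (0 - (-4)·0.000 - (-1)·0.000) / (7) = 0.000
  v = (2 - (4)·0.000 - (2)·0.000) / (7) = 0.286
  w = (4 - (1)·0.000 - (-2)·0.286) / (7) = 0.653
Iteration 2:
  u = (0 - (-4)·0.286 - (-1)·0.653) / (7) = 0.257
  v = (2 - (4)·0.257 - (2)·0.653) / (7) = -0.048
  w = (4 - (1)·0.257 - (-2)·-0.048) / (7) = 0.521
Iteration 3:
  u = (0 - (-4)·-0.048 - (-1)·0.521) / (7) = 0.047
  v = (2 - (4)·0.047 - (2)·0.521) / (7) = 0.110
  w = (4 - (1)·0.047 - (-2)·0.110) / (7) = 0.596
Change: (-0.210, 0.158, 0.075) → max |·| = 0.210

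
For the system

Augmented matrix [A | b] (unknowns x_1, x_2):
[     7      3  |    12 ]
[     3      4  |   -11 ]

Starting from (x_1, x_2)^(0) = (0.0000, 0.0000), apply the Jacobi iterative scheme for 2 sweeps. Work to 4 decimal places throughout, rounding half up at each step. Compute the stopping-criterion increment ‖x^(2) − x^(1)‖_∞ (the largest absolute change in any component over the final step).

1.2857

Iteration 1:
  x_1 = (12 - (3)·0.0000) / (7) = 1.7143
  x_2 = (-11 - (3)·0.0000) / (4) = -2.7500
Iteration 2:
  x_1 = (12 - (3)·-2.7500) / (7) = 2.8929
  x_2 = (-11 - (3)·1.7143) / (4) = -4.0357
Change: (1.1786, -1.2857) → max |·| = 1.2857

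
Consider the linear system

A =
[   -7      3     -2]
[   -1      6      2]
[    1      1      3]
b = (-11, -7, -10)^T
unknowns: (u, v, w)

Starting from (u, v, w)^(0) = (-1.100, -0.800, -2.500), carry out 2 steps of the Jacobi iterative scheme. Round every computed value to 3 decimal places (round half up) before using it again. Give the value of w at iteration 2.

-3.809

Iteration 1:
  u = (-11 - (3)·-0.800 - (-2)·-2.500) / (-7) = 1.943
  v = (-7 - (-1)·-1.100 - (2)·-2.500) / (6) = -0.517
  w = (-10 - (1)·-1.100 - (1)·-0.800) / (3) = -2.700
Iteration 2:
  u = (-11 - (3)·-0.517 - (-2)·-2.700) / (-7) = 2.121
  v = (-7 - (-1)·1.943 - (2)·-2.700) / (6) = 0.057
  w = (-10 - (1)·1.943 - (1)·-0.517) / (3) = -3.809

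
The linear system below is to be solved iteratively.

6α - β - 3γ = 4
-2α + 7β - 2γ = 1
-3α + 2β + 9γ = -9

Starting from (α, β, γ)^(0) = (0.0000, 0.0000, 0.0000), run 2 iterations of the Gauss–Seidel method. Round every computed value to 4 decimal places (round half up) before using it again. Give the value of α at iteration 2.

Iteration 1:
  α = (4 - (-1)·0.0000 - (-3)·0.0000) / (6) = 0.6667
  β = (1 - (-2)·0.6667 - (-2)·0.0000) / (7) = 0.3333
  γ = (-9 - (-3)·0.6667 - (2)·0.3333) / (9) = -0.8518
Iteration 2:
  α = (4 - (-1)·0.3333 - (-3)·-0.8518) / (6) = 0.2963
  β = (1 - (-2)·0.2963 - (-2)·-0.8518) / (7) = -0.0159
  γ = (-9 - (-3)·0.2963 - (2)·-0.0159) / (9) = -0.8977

0.2963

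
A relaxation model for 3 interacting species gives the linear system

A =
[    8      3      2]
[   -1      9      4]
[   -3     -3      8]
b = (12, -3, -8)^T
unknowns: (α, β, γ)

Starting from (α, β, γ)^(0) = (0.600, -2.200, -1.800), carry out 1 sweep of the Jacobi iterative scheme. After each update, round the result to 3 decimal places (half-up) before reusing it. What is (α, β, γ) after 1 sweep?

Iteration 1:
  α = (12 - (3)·-2.200 - (2)·-1.800) / (8) = 2.775
  β = (-3 - (-1)·0.600 - (4)·-1.800) / (9) = 0.533
  γ = (-8 - (-3)·0.600 - (-3)·-2.200) / (8) = -1.600

(2.775, 0.533, -1.600)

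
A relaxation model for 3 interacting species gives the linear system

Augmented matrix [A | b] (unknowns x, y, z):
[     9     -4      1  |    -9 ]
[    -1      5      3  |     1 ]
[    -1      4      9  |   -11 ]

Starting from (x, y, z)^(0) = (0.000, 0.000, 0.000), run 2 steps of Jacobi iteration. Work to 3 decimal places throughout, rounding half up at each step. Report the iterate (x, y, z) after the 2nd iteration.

Iteration 1:
  x = (-9 - (-4)·0.000 - (1)·0.000) / (9) = -1.000
  y = (1 - (-1)·0.000 - (3)·0.000) / (5) = 0.200
  z = (-11 - (-1)·0.000 - (4)·0.000) / (9) = -1.222
Iteration 2:
  x = (-9 - (-4)·0.200 - (1)·-1.222) / (9) = -0.775
  y = (1 - (-1)·-1.000 - (3)·-1.222) / (5) = 0.733
  z = (-11 - (-1)·-1.000 - (4)·0.200) / (9) = -1.422

(-0.775, 0.733, -1.422)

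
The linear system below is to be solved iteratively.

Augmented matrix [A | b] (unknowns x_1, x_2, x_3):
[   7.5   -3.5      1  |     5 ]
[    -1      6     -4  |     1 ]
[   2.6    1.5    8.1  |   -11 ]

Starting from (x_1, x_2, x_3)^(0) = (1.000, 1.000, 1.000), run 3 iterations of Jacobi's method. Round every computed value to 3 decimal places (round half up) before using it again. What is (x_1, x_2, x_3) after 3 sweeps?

Iteration 1:
  x_1 = (5 - (-3.5)·1.000 - (1)·1.000) / (7.5) = 1.000
  x_2 = (1 - (-1)·1.000 - (-4)·1.000) / (6) = 1.000
  x_3 = (-11 - (2.6)·1.000 - (1.5)·1.000) / (8.1) = -1.864
Iteration 2:
  x_1 = (5 - (-3.5)·1.000 - (1)·-1.864) / (7.5) = 1.382
  x_2 = (1 - (-1)·1.000 - (-4)·-1.864) / (6) = -0.909
  x_3 = (-11 - (2.6)·1.000 - (1.5)·1.000) / (8.1) = -1.864
Iteration 3:
  x_1 = (5 - (-3.5)·-0.909 - (1)·-1.864) / (7.5) = 0.491
  x_2 = (1 - (-1)·1.382 - (-4)·-1.864) / (6) = -0.846
  x_3 = (-11 - (2.6)·1.382 - (1.5)·-0.909) / (8.1) = -1.633

(0.491, -0.846, -1.633)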